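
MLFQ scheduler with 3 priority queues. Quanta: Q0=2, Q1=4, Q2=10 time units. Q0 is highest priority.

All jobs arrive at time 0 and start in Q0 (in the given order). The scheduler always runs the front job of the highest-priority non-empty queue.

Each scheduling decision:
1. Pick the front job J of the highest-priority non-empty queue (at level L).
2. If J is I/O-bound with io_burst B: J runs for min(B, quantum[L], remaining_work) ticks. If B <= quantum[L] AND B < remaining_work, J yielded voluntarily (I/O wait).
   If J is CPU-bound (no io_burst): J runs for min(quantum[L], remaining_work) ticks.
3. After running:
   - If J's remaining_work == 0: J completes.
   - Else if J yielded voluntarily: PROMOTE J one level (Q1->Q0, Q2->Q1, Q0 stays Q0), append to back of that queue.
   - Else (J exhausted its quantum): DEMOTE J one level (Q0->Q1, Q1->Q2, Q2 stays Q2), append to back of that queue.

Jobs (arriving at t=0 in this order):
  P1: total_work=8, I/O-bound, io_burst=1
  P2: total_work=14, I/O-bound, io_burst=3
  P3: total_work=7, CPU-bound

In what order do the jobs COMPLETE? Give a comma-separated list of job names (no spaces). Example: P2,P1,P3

Answer: P1,P2,P3

Derivation:
t=0-1: P1@Q0 runs 1, rem=7, I/O yield, promote→Q0. Q0=[P2,P3,P1] Q1=[] Q2=[]
t=1-3: P2@Q0 runs 2, rem=12, quantum used, demote→Q1. Q0=[P3,P1] Q1=[P2] Q2=[]
t=3-5: P3@Q0 runs 2, rem=5, quantum used, demote→Q1. Q0=[P1] Q1=[P2,P3] Q2=[]
t=5-6: P1@Q0 runs 1, rem=6, I/O yield, promote→Q0. Q0=[P1] Q1=[P2,P3] Q2=[]
t=6-7: P1@Q0 runs 1, rem=5, I/O yield, promote→Q0. Q0=[P1] Q1=[P2,P3] Q2=[]
t=7-8: P1@Q0 runs 1, rem=4, I/O yield, promote→Q0. Q0=[P1] Q1=[P2,P3] Q2=[]
t=8-9: P1@Q0 runs 1, rem=3, I/O yield, promote→Q0. Q0=[P1] Q1=[P2,P3] Q2=[]
t=9-10: P1@Q0 runs 1, rem=2, I/O yield, promote→Q0. Q0=[P1] Q1=[P2,P3] Q2=[]
t=10-11: P1@Q0 runs 1, rem=1, I/O yield, promote→Q0. Q0=[P1] Q1=[P2,P3] Q2=[]
t=11-12: P1@Q0 runs 1, rem=0, completes. Q0=[] Q1=[P2,P3] Q2=[]
t=12-15: P2@Q1 runs 3, rem=9, I/O yield, promote→Q0. Q0=[P2] Q1=[P3] Q2=[]
t=15-17: P2@Q0 runs 2, rem=7, quantum used, demote→Q1. Q0=[] Q1=[P3,P2] Q2=[]
t=17-21: P3@Q1 runs 4, rem=1, quantum used, demote→Q2. Q0=[] Q1=[P2] Q2=[P3]
t=21-24: P2@Q1 runs 3, rem=4, I/O yield, promote→Q0. Q0=[P2] Q1=[] Q2=[P3]
t=24-26: P2@Q0 runs 2, rem=2, quantum used, demote→Q1. Q0=[] Q1=[P2] Q2=[P3]
t=26-28: P2@Q1 runs 2, rem=0, completes. Q0=[] Q1=[] Q2=[P3]
t=28-29: P3@Q2 runs 1, rem=0, completes. Q0=[] Q1=[] Q2=[]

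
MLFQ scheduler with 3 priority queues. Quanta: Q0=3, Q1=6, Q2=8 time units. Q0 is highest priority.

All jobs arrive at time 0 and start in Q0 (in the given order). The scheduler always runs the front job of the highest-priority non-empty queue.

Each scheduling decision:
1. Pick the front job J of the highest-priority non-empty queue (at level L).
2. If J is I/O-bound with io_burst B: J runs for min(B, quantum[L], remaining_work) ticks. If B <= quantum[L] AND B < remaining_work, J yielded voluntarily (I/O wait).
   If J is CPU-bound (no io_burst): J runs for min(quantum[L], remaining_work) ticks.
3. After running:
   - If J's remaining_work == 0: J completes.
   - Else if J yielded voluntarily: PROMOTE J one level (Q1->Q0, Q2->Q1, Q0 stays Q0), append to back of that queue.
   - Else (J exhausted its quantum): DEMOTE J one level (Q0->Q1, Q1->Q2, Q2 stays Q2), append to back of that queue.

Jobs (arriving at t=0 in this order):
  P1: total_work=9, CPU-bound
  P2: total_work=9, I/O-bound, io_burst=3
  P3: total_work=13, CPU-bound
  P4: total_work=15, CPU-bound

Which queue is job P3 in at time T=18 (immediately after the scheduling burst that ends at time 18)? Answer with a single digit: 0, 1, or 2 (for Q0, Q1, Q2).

t=0-3: P1@Q0 runs 3, rem=6, quantum used, demote→Q1. Q0=[P2,P3,P4] Q1=[P1] Q2=[]
t=3-6: P2@Q0 runs 3, rem=6, I/O yield, promote→Q0. Q0=[P3,P4,P2] Q1=[P1] Q2=[]
t=6-9: P3@Q0 runs 3, rem=10, quantum used, demote→Q1. Q0=[P4,P2] Q1=[P1,P3] Q2=[]
t=9-12: P4@Q0 runs 3, rem=12, quantum used, demote→Q1. Q0=[P2] Q1=[P1,P3,P4] Q2=[]
t=12-15: P2@Q0 runs 3, rem=3, I/O yield, promote→Q0. Q0=[P2] Q1=[P1,P3,P4] Q2=[]
t=15-18: P2@Q0 runs 3, rem=0, completes. Q0=[] Q1=[P1,P3,P4] Q2=[]
t=18-24: P1@Q1 runs 6, rem=0, completes. Q0=[] Q1=[P3,P4] Q2=[]
t=24-30: P3@Q1 runs 6, rem=4, quantum used, demote→Q2. Q0=[] Q1=[P4] Q2=[P3]
t=30-36: P4@Q1 runs 6, rem=6, quantum used, demote→Q2. Q0=[] Q1=[] Q2=[P3,P4]
t=36-40: P3@Q2 runs 4, rem=0, completes. Q0=[] Q1=[] Q2=[P4]
t=40-46: P4@Q2 runs 6, rem=0, completes. Q0=[] Q1=[] Q2=[]

Answer: 1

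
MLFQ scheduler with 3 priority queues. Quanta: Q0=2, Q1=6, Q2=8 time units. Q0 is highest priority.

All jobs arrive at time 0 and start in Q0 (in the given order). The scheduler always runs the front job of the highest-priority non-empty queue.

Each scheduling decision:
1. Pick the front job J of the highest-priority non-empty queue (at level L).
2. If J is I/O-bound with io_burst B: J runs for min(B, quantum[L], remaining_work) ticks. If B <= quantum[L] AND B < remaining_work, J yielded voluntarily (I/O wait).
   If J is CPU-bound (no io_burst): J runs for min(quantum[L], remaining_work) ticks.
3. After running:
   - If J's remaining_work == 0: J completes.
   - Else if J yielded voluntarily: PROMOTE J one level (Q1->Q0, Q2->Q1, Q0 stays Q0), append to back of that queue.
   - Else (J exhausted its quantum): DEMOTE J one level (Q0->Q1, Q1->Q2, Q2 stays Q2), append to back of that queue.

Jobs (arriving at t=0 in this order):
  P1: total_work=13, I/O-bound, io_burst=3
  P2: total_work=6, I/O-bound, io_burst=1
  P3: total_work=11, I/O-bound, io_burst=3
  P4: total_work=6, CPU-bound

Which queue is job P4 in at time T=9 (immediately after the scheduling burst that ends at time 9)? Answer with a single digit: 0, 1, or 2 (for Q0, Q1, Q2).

Answer: 1

Derivation:
t=0-2: P1@Q0 runs 2, rem=11, quantum used, demote→Q1. Q0=[P2,P3,P4] Q1=[P1] Q2=[]
t=2-3: P2@Q0 runs 1, rem=5, I/O yield, promote→Q0. Q0=[P3,P4,P2] Q1=[P1] Q2=[]
t=3-5: P3@Q0 runs 2, rem=9, quantum used, demote→Q1. Q0=[P4,P2] Q1=[P1,P3] Q2=[]
t=5-7: P4@Q0 runs 2, rem=4, quantum used, demote→Q1. Q0=[P2] Q1=[P1,P3,P4] Q2=[]
t=7-8: P2@Q0 runs 1, rem=4, I/O yield, promote→Q0. Q0=[P2] Q1=[P1,P3,P4] Q2=[]
t=8-9: P2@Q0 runs 1, rem=3, I/O yield, promote→Q0. Q0=[P2] Q1=[P1,P3,P4] Q2=[]
t=9-10: P2@Q0 runs 1, rem=2, I/O yield, promote→Q0. Q0=[P2] Q1=[P1,P3,P4] Q2=[]
t=10-11: P2@Q0 runs 1, rem=1, I/O yield, promote→Q0. Q0=[P2] Q1=[P1,P3,P4] Q2=[]
t=11-12: P2@Q0 runs 1, rem=0, completes. Q0=[] Q1=[P1,P3,P4] Q2=[]
t=12-15: P1@Q1 runs 3, rem=8, I/O yield, promote→Q0. Q0=[P1] Q1=[P3,P4] Q2=[]
t=15-17: P1@Q0 runs 2, rem=6, quantum used, demote→Q1. Q0=[] Q1=[P3,P4,P1] Q2=[]
t=17-20: P3@Q1 runs 3, rem=6, I/O yield, promote→Q0. Q0=[P3] Q1=[P4,P1] Q2=[]
t=20-22: P3@Q0 runs 2, rem=4, quantum used, demote→Q1. Q0=[] Q1=[P4,P1,P3] Q2=[]
t=22-26: P4@Q1 runs 4, rem=0, completes. Q0=[] Q1=[P1,P3] Q2=[]
t=26-29: P1@Q1 runs 3, rem=3, I/O yield, promote→Q0. Q0=[P1] Q1=[P3] Q2=[]
t=29-31: P1@Q0 runs 2, rem=1, quantum used, demote→Q1. Q0=[] Q1=[P3,P1] Q2=[]
t=31-34: P3@Q1 runs 3, rem=1, I/O yield, promote→Q0. Q0=[P3] Q1=[P1] Q2=[]
t=34-35: P3@Q0 runs 1, rem=0, completes. Q0=[] Q1=[P1] Q2=[]
t=35-36: P1@Q1 runs 1, rem=0, completes. Q0=[] Q1=[] Q2=[]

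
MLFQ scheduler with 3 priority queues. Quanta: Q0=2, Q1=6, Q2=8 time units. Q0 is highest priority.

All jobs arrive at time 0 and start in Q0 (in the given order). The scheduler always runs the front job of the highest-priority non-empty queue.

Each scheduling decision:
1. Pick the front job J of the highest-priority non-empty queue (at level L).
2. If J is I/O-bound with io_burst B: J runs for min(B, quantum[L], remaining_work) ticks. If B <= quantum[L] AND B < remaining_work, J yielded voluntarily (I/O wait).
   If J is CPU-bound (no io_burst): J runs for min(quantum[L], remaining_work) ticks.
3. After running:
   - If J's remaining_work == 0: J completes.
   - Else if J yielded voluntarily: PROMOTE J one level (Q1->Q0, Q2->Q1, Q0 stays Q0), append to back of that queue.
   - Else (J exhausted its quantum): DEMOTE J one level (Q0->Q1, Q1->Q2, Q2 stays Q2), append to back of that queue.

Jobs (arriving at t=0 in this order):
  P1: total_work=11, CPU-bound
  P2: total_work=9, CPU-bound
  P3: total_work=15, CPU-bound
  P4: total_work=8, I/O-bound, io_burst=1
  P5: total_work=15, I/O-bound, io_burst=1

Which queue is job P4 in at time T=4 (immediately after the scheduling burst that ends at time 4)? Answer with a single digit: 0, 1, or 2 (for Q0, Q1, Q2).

Answer: 0

Derivation:
t=0-2: P1@Q0 runs 2, rem=9, quantum used, demote→Q1. Q0=[P2,P3,P4,P5] Q1=[P1] Q2=[]
t=2-4: P2@Q0 runs 2, rem=7, quantum used, demote→Q1. Q0=[P3,P4,P5] Q1=[P1,P2] Q2=[]
t=4-6: P3@Q0 runs 2, rem=13, quantum used, demote→Q1. Q0=[P4,P5] Q1=[P1,P2,P3] Q2=[]
t=6-7: P4@Q0 runs 1, rem=7, I/O yield, promote→Q0. Q0=[P5,P4] Q1=[P1,P2,P3] Q2=[]
t=7-8: P5@Q0 runs 1, rem=14, I/O yield, promote→Q0. Q0=[P4,P5] Q1=[P1,P2,P3] Q2=[]
t=8-9: P4@Q0 runs 1, rem=6, I/O yield, promote→Q0. Q0=[P5,P4] Q1=[P1,P2,P3] Q2=[]
t=9-10: P5@Q0 runs 1, rem=13, I/O yield, promote→Q0. Q0=[P4,P5] Q1=[P1,P2,P3] Q2=[]
t=10-11: P4@Q0 runs 1, rem=5, I/O yield, promote→Q0. Q0=[P5,P4] Q1=[P1,P2,P3] Q2=[]
t=11-12: P5@Q0 runs 1, rem=12, I/O yield, promote→Q0. Q0=[P4,P5] Q1=[P1,P2,P3] Q2=[]
t=12-13: P4@Q0 runs 1, rem=4, I/O yield, promote→Q0. Q0=[P5,P4] Q1=[P1,P2,P3] Q2=[]
t=13-14: P5@Q0 runs 1, rem=11, I/O yield, promote→Q0. Q0=[P4,P5] Q1=[P1,P2,P3] Q2=[]
t=14-15: P4@Q0 runs 1, rem=3, I/O yield, promote→Q0. Q0=[P5,P4] Q1=[P1,P2,P3] Q2=[]
t=15-16: P5@Q0 runs 1, rem=10, I/O yield, promote→Q0. Q0=[P4,P5] Q1=[P1,P2,P3] Q2=[]
t=16-17: P4@Q0 runs 1, rem=2, I/O yield, promote→Q0. Q0=[P5,P4] Q1=[P1,P2,P3] Q2=[]
t=17-18: P5@Q0 runs 1, rem=9, I/O yield, promote→Q0. Q0=[P4,P5] Q1=[P1,P2,P3] Q2=[]
t=18-19: P4@Q0 runs 1, rem=1, I/O yield, promote→Q0. Q0=[P5,P4] Q1=[P1,P2,P3] Q2=[]
t=19-20: P5@Q0 runs 1, rem=8, I/O yield, promote→Q0. Q0=[P4,P5] Q1=[P1,P2,P3] Q2=[]
t=20-21: P4@Q0 runs 1, rem=0, completes. Q0=[P5] Q1=[P1,P2,P3] Q2=[]
t=21-22: P5@Q0 runs 1, rem=7, I/O yield, promote→Q0. Q0=[P5] Q1=[P1,P2,P3] Q2=[]
t=22-23: P5@Q0 runs 1, rem=6, I/O yield, promote→Q0. Q0=[P5] Q1=[P1,P2,P3] Q2=[]
t=23-24: P5@Q0 runs 1, rem=5, I/O yield, promote→Q0. Q0=[P5] Q1=[P1,P2,P3] Q2=[]
t=24-25: P5@Q0 runs 1, rem=4, I/O yield, promote→Q0. Q0=[P5] Q1=[P1,P2,P3] Q2=[]
t=25-26: P5@Q0 runs 1, rem=3, I/O yield, promote→Q0. Q0=[P5] Q1=[P1,P2,P3] Q2=[]
t=26-27: P5@Q0 runs 1, rem=2, I/O yield, promote→Q0. Q0=[P5] Q1=[P1,P2,P3] Q2=[]
t=27-28: P5@Q0 runs 1, rem=1, I/O yield, promote→Q0. Q0=[P5] Q1=[P1,P2,P3] Q2=[]
t=28-29: P5@Q0 runs 1, rem=0, completes. Q0=[] Q1=[P1,P2,P3] Q2=[]
t=29-35: P1@Q1 runs 6, rem=3, quantum used, demote→Q2. Q0=[] Q1=[P2,P3] Q2=[P1]
t=35-41: P2@Q1 runs 6, rem=1, quantum used, demote→Q2. Q0=[] Q1=[P3] Q2=[P1,P2]
t=41-47: P3@Q1 runs 6, rem=7, quantum used, demote→Q2. Q0=[] Q1=[] Q2=[P1,P2,P3]
t=47-50: P1@Q2 runs 3, rem=0, completes. Q0=[] Q1=[] Q2=[P2,P3]
t=50-51: P2@Q2 runs 1, rem=0, completes. Q0=[] Q1=[] Q2=[P3]
t=51-58: P3@Q2 runs 7, rem=0, completes. Q0=[] Q1=[] Q2=[]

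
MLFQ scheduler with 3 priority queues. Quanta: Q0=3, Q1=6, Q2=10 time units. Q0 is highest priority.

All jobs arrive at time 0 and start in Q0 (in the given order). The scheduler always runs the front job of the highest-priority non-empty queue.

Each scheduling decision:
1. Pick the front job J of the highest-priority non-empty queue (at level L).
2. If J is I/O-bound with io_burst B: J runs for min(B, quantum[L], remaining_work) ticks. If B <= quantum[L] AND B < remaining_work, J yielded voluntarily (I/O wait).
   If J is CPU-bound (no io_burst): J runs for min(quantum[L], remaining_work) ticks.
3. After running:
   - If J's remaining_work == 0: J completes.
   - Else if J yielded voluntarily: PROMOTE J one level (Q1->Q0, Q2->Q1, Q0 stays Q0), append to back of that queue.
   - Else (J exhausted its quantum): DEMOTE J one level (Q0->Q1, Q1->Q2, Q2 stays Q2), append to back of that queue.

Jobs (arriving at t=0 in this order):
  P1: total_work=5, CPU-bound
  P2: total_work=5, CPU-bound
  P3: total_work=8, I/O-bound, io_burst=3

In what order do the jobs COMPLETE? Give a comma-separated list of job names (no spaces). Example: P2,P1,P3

Answer: P3,P1,P2

Derivation:
t=0-3: P1@Q0 runs 3, rem=2, quantum used, demote→Q1. Q0=[P2,P3] Q1=[P1] Q2=[]
t=3-6: P2@Q0 runs 3, rem=2, quantum used, demote→Q1. Q0=[P3] Q1=[P1,P2] Q2=[]
t=6-9: P3@Q0 runs 3, rem=5, I/O yield, promote→Q0. Q0=[P3] Q1=[P1,P2] Q2=[]
t=9-12: P3@Q0 runs 3, rem=2, I/O yield, promote→Q0. Q0=[P3] Q1=[P1,P2] Q2=[]
t=12-14: P3@Q0 runs 2, rem=0, completes. Q0=[] Q1=[P1,P2] Q2=[]
t=14-16: P1@Q1 runs 2, rem=0, completes. Q0=[] Q1=[P2] Q2=[]
t=16-18: P2@Q1 runs 2, rem=0, completes. Q0=[] Q1=[] Q2=[]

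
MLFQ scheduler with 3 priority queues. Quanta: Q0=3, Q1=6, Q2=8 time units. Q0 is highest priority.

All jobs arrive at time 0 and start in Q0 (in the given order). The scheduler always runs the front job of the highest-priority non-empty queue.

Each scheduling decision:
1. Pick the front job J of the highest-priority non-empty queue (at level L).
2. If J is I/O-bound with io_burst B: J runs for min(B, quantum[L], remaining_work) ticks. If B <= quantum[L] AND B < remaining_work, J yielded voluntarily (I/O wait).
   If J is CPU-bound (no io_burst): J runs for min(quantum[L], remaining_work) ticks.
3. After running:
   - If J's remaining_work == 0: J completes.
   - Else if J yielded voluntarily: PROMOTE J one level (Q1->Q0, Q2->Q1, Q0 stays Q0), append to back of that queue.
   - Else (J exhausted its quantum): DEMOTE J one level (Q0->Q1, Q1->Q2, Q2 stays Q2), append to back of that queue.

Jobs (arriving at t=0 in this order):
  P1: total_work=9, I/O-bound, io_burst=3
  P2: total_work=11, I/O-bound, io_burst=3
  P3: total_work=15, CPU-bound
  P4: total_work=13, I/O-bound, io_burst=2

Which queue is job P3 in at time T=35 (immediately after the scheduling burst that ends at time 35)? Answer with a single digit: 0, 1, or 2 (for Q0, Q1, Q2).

t=0-3: P1@Q0 runs 3, rem=6, I/O yield, promote→Q0. Q0=[P2,P3,P4,P1] Q1=[] Q2=[]
t=3-6: P2@Q0 runs 3, rem=8, I/O yield, promote→Q0. Q0=[P3,P4,P1,P2] Q1=[] Q2=[]
t=6-9: P3@Q0 runs 3, rem=12, quantum used, demote→Q1. Q0=[P4,P1,P2] Q1=[P3] Q2=[]
t=9-11: P4@Q0 runs 2, rem=11, I/O yield, promote→Q0. Q0=[P1,P2,P4] Q1=[P3] Q2=[]
t=11-14: P1@Q0 runs 3, rem=3, I/O yield, promote→Q0. Q0=[P2,P4,P1] Q1=[P3] Q2=[]
t=14-17: P2@Q0 runs 3, rem=5, I/O yield, promote→Q0. Q0=[P4,P1,P2] Q1=[P3] Q2=[]
t=17-19: P4@Q0 runs 2, rem=9, I/O yield, promote→Q0. Q0=[P1,P2,P4] Q1=[P3] Q2=[]
t=19-22: P1@Q0 runs 3, rem=0, completes. Q0=[P2,P4] Q1=[P3] Q2=[]
t=22-25: P2@Q0 runs 3, rem=2, I/O yield, promote→Q0. Q0=[P4,P2] Q1=[P3] Q2=[]
t=25-27: P4@Q0 runs 2, rem=7, I/O yield, promote→Q0. Q0=[P2,P4] Q1=[P3] Q2=[]
t=27-29: P2@Q0 runs 2, rem=0, completes. Q0=[P4] Q1=[P3] Q2=[]
t=29-31: P4@Q0 runs 2, rem=5, I/O yield, promote→Q0. Q0=[P4] Q1=[P3] Q2=[]
t=31-33: P4@Q0 runs 2, rem=3, I/O yield, promote→Q0. Q0=[P4] Q1=[P3] Q2=[]
t=33-35: P4@Q0 runs 2, rem=1, I/O yield, promote→Q0. Q0=[P4] Q1=[P3] Q2=[]
t=35-36: P4@Q0 runs 1, rem=0, completes. Q0=[] Q1=[P3] Q2=[]
t=36-42: P3@Q1 runs 6, rem=6, quantum used, demote→Q2. Q0=[] Q1=[] Q2=[P3]
t=42-48: P3@Q2 runs 6, rem=0, completes. Q0=[] Q1=[] Q2=[]

Answer: 1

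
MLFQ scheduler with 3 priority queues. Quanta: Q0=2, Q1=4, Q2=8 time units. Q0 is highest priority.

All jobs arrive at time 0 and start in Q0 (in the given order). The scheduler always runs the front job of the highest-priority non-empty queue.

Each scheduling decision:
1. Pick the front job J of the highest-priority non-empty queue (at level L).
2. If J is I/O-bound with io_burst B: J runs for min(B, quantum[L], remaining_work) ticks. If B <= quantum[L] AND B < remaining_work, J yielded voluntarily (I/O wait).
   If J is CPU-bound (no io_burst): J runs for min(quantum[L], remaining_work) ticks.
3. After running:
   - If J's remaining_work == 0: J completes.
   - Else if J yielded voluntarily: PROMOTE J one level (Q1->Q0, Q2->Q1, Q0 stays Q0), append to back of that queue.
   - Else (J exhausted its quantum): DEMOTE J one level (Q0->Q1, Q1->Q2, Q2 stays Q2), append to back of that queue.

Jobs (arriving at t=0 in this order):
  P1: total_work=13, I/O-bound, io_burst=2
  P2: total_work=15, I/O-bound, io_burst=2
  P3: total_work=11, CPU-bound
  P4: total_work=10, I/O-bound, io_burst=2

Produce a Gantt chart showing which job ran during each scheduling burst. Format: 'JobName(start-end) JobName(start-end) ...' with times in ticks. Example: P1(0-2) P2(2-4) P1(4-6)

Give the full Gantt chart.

t=0-2: P1@Q0 runs 2, rem=11, I/O yield, promote→Q0. Q0=[P2,P3,P4,P1] Q1=[] Q2=[]
t=2-4: P2@Q0 runs 2, rem=13, I/O yield, promote→Q0. Q0=[P3,P4,P1,P2] Q1=[] Q2=[]
t=4-6: P3@Q0 runs 2, rem=9, quantum used, demote→Q1. Q0=[P4,P1,P2] Q1=[P3] Q2=[]
t=6-8: P4@Q0 runs 2, rem=8, I/O yield, promote→Q0. Q0=[P1,P2,P4] Q1=[P3] Q2=[]
t=8-10: P1@Q0 runs 2, rem=9, I/O yield, promote→Q0. Q0=[P2,P4,P1] Q1=[P3] Q2=[]
t=10-12: P2@Q0 runs 2, rem=11, I/O yield, promote→Q0. Q0=[P4,P1,P2] Q1=[P3] Q2=[]
t=12-14: P4@Q0 runs 2, rem=6, I/O yield, promote→Q0. Q0=[P1,P2,P4] Q1=[P3] Q2=[]
t=14-16: P1@Q0 runs 2, rem=7, I/O yield, promote→Q0. Q0=[P2,P4,P1] Q1=[P3] Q2=[]
t=16-18: P2@Q0 runs 2, rem=9, I/O yield, promote→Q0. Q0=[P4,P1,P2] Q1=[P3] Q2=[]
t=18-20: P4@Q0 runs 2, rem=4, I/O yield, promote→Q0. Q0=[P1,P2,P4] Q1=[P3] Q2=[]
t=20-22: P1@Q0 runs 2, rem=5, I/O yield, promote→Q0. Q0=[P2,P4,P1] Q1=[P3] Q2=[]
t=22-24: P2@Q0 runs 2, rem=7, I/O yield, promote→Q0. Q0=[P4,P1,P2] Q1=[P3] Q2=[]
t=24-26: P4@Q0 runs 2, rem=2, I/O yield, promote→Q0. Q0=[P1,P2,P4] Q1=[P3] Q2=[]
t=26-28: P1@Q0 runs 2, rem=3, I/O yield, promote→Q0. Q0=[P2,P4,P1] Q1=[P3] Q2=[]
t=28-30: P2@Q0 runs 2, rem=5, I/O yield, promote→Q0. Q0=[P4,P1,P2] Q1=[P3] Q2=[]
t=30-32: P4@Q0 runs 2, rem=0, completes. Q0=[P1,P2] Q1=[P3] Q2=[]
t=32-34: P1@Q0 runs 2, rem=1, I/O yield, promote→Q0. Q0=[P2,P1] Q1=[P3] Q2=[]
t=34-36: P2@Q0 runs 2, rem=3, I/O yield, promote→Q0. Q0=[P1,P2] Q1=[P3] Q2=[]
t=36-37: P1@Q0 runs 1, rem=0, completes. Q0=[P2] Q1=[P3] Q2=[]
t=37-39: P2@Q0 runs 2, rem=1, I/O yield, promote→Q0. Q0=[P2] Q1=[P3] Q2=[]
t=39-40: P2@Q0 runs 1, rem=0, completes. Q0=[] Q1=[P3] Q2=[]
t=40-44: P3@Q1 runs 4, rem=5, quantum used, demote→Q2. Q0=[] Q1=[] Q2=[P3]
t=44-49: P3@Q2 runs 5, rem=0, completes. Q0=[] Q1=[] Q2=[]

Answer: P1(0-2) P2(2-4) P3(4-6) P4(6-8) P1(8-10) P2(10-12) P4(12-14) P1(14-16) P2(16-18) P4(18-20) P1(20-22) P2(22-24) P4(24-26) P1(26-28) P2(28-30) P4(30-32) P1(32-34) P2(34-36) P1(36-37) P2(37-39) P2(39-40) P3(40-44) P3(44-49)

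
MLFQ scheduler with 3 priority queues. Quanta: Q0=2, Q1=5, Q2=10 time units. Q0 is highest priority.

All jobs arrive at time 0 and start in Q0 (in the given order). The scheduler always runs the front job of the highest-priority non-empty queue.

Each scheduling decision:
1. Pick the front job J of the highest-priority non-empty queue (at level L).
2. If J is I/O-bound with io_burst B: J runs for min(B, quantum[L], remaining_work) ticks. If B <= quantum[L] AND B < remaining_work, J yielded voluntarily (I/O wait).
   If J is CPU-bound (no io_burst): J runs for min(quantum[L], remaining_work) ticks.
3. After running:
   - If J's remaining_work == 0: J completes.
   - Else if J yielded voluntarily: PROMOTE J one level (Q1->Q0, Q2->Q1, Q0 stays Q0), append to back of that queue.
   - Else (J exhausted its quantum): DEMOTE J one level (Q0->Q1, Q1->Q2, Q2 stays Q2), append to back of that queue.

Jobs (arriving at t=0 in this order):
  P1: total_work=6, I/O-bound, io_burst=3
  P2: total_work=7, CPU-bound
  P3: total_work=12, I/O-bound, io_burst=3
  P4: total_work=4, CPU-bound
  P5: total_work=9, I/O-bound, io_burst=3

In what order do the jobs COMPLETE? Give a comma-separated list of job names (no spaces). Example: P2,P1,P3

Answer: P1,P2,P4,P3,P5

Derivation:
t=0-2: P1@Q0 runs 2, rem=4, quantum used, demote→Q1. Q0=[P2,P3,P4,P5] Q1=[P1] Q2=[]
t=2-4: P2@Q0 runs 2, rem=5, quantum used, demote→Q1. Q0=[P3,P4,P5] Q1=[P1,P2] Q2=[]
t=4-6: P3@Q0 runs 2, rem=10, quantum used, demote→Q1. Q0=[P4,P5] Q1=[P1,P2,P3] Q2=[]
t=6-8: P4@Q0 runs 2, rem=2, quantum used, demote→Q1. Q0=[P5] Q1=[P1,P2,P3,P4] Q2=[]
t=8-10: P5@Q0 runs 2, rem=7, quantum used, demote→Q1. Q0=[] Q1=[P1,P2,P3,P4,P5] Q2=[]
t=10-13: P1@Q1 runs 3, rem=1, I/O yield, promote→Q0. Q0=[P1] Q1=[P2,P3,P4,P5] Q2=[]
t=13-14: P1@Q0 runs 1, rem=0, completes. Q0=[] Q1=[P2,P3,P4,P5] Q2=[]
t=14-19: P2@Q1 runs 5, rem=0, completes. Q0=[] Q1=[P3,P4,P5] Q2=[]
t=19-22: P3@Q1 runs 3, rem=7, I/O yield, promote→Q0. Q0=[P3] Q1=[P4,P5] Q2=[]
t=22-24: P3@Q0 runs 2, rem=5, quantum used, demote→Q1. Q0=[] Q1=[P4,P5,P3] Q2=[]
t=24-26: P4@Q1 runs 2, rem=0, completes. Q0=[] Q1=[P5,P3] Q2=[]
t=26-29: P5@Q1 runs 3, rem=4, I/O yield, promote→Q0. Q0=[P5] Q1=[P3] Q2=[]
t=29-31: P5@Q0 runs 2, rem=2, quantum used, demote→Q1. Q0=[] Q1=[P3,P5] Q2=[]
t=31-34: P3@Q1 runs 3, rem=2, I/O yield, promote→Q0. Q0=[P3] Q1=[P5] Q2=[]
t=34-36: P3@Q0 runs 2, rem=0, completes. Q0=[] Q1=[P5] Q2=[]
t=36-38: P5@Q1 runs 2, rem=0, completes. Q0=[] Q1=[] Q2=[]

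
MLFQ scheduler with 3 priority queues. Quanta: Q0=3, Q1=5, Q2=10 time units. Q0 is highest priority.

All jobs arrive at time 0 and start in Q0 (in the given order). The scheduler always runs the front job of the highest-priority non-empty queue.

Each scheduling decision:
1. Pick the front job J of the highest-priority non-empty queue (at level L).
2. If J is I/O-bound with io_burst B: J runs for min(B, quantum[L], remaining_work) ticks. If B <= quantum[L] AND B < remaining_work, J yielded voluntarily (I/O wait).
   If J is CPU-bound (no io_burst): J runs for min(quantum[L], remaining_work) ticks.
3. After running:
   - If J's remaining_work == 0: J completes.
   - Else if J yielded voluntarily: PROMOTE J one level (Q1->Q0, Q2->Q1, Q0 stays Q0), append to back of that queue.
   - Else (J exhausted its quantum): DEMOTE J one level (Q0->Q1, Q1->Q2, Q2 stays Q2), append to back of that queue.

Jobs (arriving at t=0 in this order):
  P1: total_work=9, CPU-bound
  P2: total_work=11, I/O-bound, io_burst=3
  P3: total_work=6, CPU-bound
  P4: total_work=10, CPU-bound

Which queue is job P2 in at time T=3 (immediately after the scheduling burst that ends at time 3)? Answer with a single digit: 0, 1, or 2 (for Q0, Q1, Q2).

Answer: 0

Derivation:
t=0-3: P1@Q0 runs 3, rem=6, quantum used, demote→Q1. Q0=[P2,P3,P4] Q1=[P1] Q2=[]
t=3-6: P2@Q0 runs 3, rem=8, I/O yield, promote→Q0. Q0=[P3,P4,P2] Q1=[P1] Q2=[]
t=6-9: P3@Q0 runs 3, rem=3, quantum used, demote→Q1. Q0=[P4,P2] Q1=[P1,P3] Q2=[]
t=9-12: P4@Q0 runs 3, rem=7, quantum used, demote→Q1. Q0=[P2] Q1=[P1,P3,P4] Q2=[]
t=12-15: P2@Q0 runs 3, rem=5, I/O yield, promote→Q0. Q0=[P2] Q1=[P1,P3,P4] Q2=[]
t=15-18: P2@Q0 runs 3, rem=2, I/O yield, promote→Q0. Q0=[P2] Q1=[P1,P3,P4] Q2=[]
t=18-20: P2@Q0 runs 2, rem=0, completes. Q0=[] Q1=[P1,P3,P4] Q2=[]
t=20-25: P1@Q1 runs 5, rem=1, quantum used, demote→Q2. Q0=[] Q1=[P3,P4] Q2=[P1]
t=25-28: P3@Q1 runs 3, rem=0, completes. Q0=[] Q1=[P4] Q2=[P1]
t=28-33: P4@Q1 runs 5, rem=2, quantum used, demote→Q2. Q0=[] Q1=[] Q2=[P1,P4]
t=33-34: P1@Q2 runs 1, rem=0, completes. Q0=[] Q1=[] Q2=[P4]
t=34-36: P4@Q2 runs 2, rem=0, completes. Q0=[] Q1=[] Q2=[]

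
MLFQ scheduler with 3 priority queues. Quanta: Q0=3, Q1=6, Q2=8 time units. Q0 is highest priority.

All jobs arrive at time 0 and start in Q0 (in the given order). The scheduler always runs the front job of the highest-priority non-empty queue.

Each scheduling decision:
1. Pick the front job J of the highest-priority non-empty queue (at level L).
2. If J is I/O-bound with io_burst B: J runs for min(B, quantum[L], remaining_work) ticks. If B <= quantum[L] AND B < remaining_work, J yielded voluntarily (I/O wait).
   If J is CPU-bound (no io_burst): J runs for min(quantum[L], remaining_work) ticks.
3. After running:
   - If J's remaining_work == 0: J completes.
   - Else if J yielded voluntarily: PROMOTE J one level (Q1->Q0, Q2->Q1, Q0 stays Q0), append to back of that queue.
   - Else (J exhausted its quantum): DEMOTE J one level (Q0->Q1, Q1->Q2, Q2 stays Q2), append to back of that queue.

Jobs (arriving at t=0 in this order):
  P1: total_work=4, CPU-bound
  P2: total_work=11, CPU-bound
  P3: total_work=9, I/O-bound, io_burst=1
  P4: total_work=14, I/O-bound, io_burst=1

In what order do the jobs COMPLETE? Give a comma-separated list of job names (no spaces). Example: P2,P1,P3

t=0-3: P1@Q0 runs 3, rem=1, quantum used, demote→Q1. Q0=[P2,P3,P4] Q1=[P1] Q2=[]
t=3-6: P2@Q0 runs 3, rem=8, quantum used, demote→Q1. Q0=[P3,P4] Q1=[P1,P2] Q2=[]
t=6-7: P3@Q0 runs 1, rem=8, I/O yield, promote→Q0. Q0=[P4,P3] Q1=[P1,P2] Q2=[]
t=7-8: P4@Q0 runs 1, rem=13, I/O yield, promote→Q0. Q0=[P3,P4] Q1=[P1,P2] Q2=[]
t=8-9: P3@Q0 runs 1, rem=7, I/O yield, promote→Q0. Q0=[P4,P3] Q1=[P1,P2] Q2=[]
t=9-10: P4@Q0 runs 1, rem=12, I/O yield, promote→Q0. Q0=[P3,P4] Q1=[P1,P2] Q2=[]
t=10-11: P3@Q0 runs 1, rem=6, I/O yield, promote→Q0. Q0=[P4,P3] Q1=[P1,P2] Q2=[]
t=11-12: P4@Q0 runs 1, rem=11, I/O yield, promote→Q0. Q0=[P3,P4] Q1=[P1,P2] Q2=[]
t=12-13: P3@Q0 runs 1, rem=5, I/O yield, promote→Q0. Q0=[P4,P3] Q1=[P1,P2] Q2=[]
t=13-14: P4@Q0 runs 1, rem=10, I/O yield, promote→Q0. Q0=[P3,P4] Q1=[P1,P2] Q2=[]
t=14-15: P3@Q0 runs 1, rem=4, I/O yield, promote→Q0. Q0=[P4,P3] Q1=[P1,P2] Q2=[]
t=15-16: P4@Q0 runs 1, rem=9, I/O yield, promote→Q0. Q0=[P3,P4] Q1=[P1,P2] Q2=[]
t=16-17: P3@Q0 runs 1, rem=3, I/O yield, promote→Q0. Q0=[P4,P3] Q1=[P1,P2] Q2=[]
t=17-18: P4@Q0 runs 1, rem=8, I/O yield, promote→Q0. Q0=[P3,P4] Q1=[P1,P2] Q2=[]
t=18-19: P3@Q0 runs 1, rem=2, I/O yield, promote→Q0. Q0=[P4,P3] Q1=[P1,P2] Q2=[]
t=19-20: P4@Q0 runs 1, rem=7, I/O yield, promote→Q0. Q0=[P3,P4] Q1=[P1,P2] Q2=[]
t=20-21: P3@Q0 runs 1, rem=1, I/O yield, promote→Q0. Q0=[P4,P3] Q1=[P1,P2] Q2=[]
t=21-22: P4@Q0 runs 1, rem=6, I/O yield, promote→Q0. Q0=[P3,P4] Q1=[P1,P2] Q2=[]
t=22-23: P3@Q0 runs 1, rem=0, completes. Q0=[P4] Q1=[P1,P2] Q2=[]
t=23-24: P4@Q0 runs 1, rem=5, I/O yield, promote→Q0. Q0=[P4] Q1=[P1,P2] Q2=[]
t=24-25: P4@Q0 runs 1, rem=4, I/O yield, promote→Q0. Q0=[P4] Q1=[P1,P2] Q2=[]
t=25-26: P4@Q0 runs 1, rem=3, I/O yield, promote→Q0. Q0=[P4] Q1=[P1,P2] Q2=[]
t=26-27: P4@Q0 runs 1, rem=2, I/O yield, promote→Q0. Q0=[P4] Q1=[P1,P2] Q2=[]
t=27-28: P4@Q0 runs 1, rem=1, I/O yield, promote→Q0. Q0=[P4] Q1=[P1,P2] Q2=[]
t=28-29: P4@Q0 runs 1, rem=0, completes. Q0=[] Q1=[P1,P2] Q2=[]
t=29-30: P1@Q1 runs 1, rem=0, completes. Q0=[] Q1=[P2] Q2=[]
t=30-36: P2@Q1 runs 6, rem=2, quantum used, demote→Q2. Q0=[] Q1=[] Q2=[P2]
t=36-38: P2@Q2 runs 2, rem=0, completes. Q0=[] Q1=[] Q2=[]

Answer: P3,P4,P1,P2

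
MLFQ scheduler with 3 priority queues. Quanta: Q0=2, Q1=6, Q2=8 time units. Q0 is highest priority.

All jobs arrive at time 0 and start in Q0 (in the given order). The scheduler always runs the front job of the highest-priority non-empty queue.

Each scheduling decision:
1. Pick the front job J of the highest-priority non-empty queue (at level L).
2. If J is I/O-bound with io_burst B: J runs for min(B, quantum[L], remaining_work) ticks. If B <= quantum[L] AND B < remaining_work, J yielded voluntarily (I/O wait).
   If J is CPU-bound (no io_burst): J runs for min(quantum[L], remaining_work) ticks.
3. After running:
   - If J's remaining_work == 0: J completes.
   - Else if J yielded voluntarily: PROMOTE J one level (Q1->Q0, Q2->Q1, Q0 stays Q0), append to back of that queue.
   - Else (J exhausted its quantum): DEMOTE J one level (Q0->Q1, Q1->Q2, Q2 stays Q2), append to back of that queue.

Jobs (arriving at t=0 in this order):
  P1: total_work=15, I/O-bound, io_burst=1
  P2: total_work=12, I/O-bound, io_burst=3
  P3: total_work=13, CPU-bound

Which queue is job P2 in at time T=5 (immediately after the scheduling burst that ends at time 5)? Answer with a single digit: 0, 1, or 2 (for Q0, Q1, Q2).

Answer: 1

Derivation:
t=0-1: P1@Q0 runs 1, rem=14, I/O yield, promote→Q0. Q0=[P2,P3,P1] Q1=[] Q2=[]
t=1-3: P2@Q0 runs 2, rem=10, quantum used, demote→Q1. Q0=[P3,P1] Q1=[P2] Q2=[]
t=3-5: P3@Q0 runs 2, rem=11, quantum used, demote→Q1. Q0=[P1] Q1=[P2,P3] Q2=[]
t=5-6: P1@Q0 runs 1, rem=13, I/O yield, promote→Q0. Q0=[P1] Q1=[P2,P3] Q2=[]
t=6-7: P1@Q0 runs 1, rem=12, I/O yield, promote→Q0. Q0=[P1] Q1=[P2,P3] Q2=[]
t=7-8: P1@Q0 runs 1, rem=11, I/O yield, promote→Q0. Q0=[P1] Q1=[P2,P3] Q2=[]
t=8-9: P1@Q0 runs 1, rem=10, I/O yield, promote→Q0. Q0=[P1] Q1=[P2,P3] Q2=[]
t=9-10: P1@Q0 runs 1, rem=9, I/O yield, promote→Q0. Q0=[P1] Q1=[P2,P3] Q2=[]
t=10-11: P1@Q0 runs 1, rem=8, I/O yield, promote→Q0. Q0=[P1] Q1=[P2,P3] Q2=[]
t=11-12: P1@Q0 runs 1, rem=7, I/O yield, promote→Q0. Q0=[P1] Q1=[P2,P3] Q2=[]
t=12-13: P1@Q0 runs 1, rem=6, I/O yield, promote→Q0. Q0=[P1] Q1=[P2,P3] Q2=[]
t=13-14: P1@Q0 runs 1, rem=5, I/O yield, promote→Q0. Q0=[P1] Q1=[P2,P3] Q2=[]
t=14-15: P1@Q0 runs 1, rem=4, I/O yield, promote→Q0. Q0=[P1] Q1=[P2,P3] Q2=[]
t=15-16: P1@Q0 runs 1, rem=3, I/O yield, promote→Q0. Q0=[P1] Q1=[P2,P3] Q2=[]
t=16-17: P1@Q0 runs 1, rem=2, I/O yield, promote→Q0. Q0=[P1] Q1=[P2,P3] Q2=[]
t=17-18: P1@Q0 runs 1, rem=1, I/O yield, promote→Q0. Q0=[P1] Q1=[P2,P3] Q2=[]
t=18-19: P1@Q0 runs 1, rem=0, completes. Q0=[] Q1=[P2,P3] Q2=[]
t=19-22: P2@Q1 runs 3, rem=7, I/O yield, promote→Q0. Q0=[P2] Q1=[P3] Q2=[]
t=22-24: P2@Q0 runs 2, rem=5, quantum used, demote→Q1. Q0=[] Q1=[P3,P2] Q2=[]
t=24-30: P3@Q1 runs 6, rem=5, quantum used, demote→Q2. Q0=[] Q1=[P2] Q2=[P3]
t=30-33: P2@Q1 runs 3, rem=2, I/O yield, promote→Q0. Q0=[P2] Q1=[] Q2=[P3]
t=33-35: P2@Q0 runs 2, rem=0, completes. Q0=[] Q1=[] Q2=[P3]
t=35-40: P3@Q2 runs 5, rem=0, completes. Q0=[] Q1=[] Q2=[]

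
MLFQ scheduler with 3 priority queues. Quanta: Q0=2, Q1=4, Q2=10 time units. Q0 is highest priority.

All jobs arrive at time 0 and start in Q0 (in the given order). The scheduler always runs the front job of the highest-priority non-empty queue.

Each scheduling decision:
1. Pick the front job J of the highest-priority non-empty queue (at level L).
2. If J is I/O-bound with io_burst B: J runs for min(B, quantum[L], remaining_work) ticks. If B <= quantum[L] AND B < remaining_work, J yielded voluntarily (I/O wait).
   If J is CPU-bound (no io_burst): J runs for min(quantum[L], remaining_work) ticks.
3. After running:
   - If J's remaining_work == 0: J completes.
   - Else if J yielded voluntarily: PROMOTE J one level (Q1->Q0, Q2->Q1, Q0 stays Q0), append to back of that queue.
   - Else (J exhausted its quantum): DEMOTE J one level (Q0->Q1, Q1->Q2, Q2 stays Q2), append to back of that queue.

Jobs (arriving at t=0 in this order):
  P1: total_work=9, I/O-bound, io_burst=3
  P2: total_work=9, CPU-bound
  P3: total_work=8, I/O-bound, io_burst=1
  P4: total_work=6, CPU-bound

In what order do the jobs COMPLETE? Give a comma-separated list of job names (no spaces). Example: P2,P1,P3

t=0-2: P1@Q0 runs 2, rem=7, quantum used, demote→Q1. Q0=[P2,P3,P4] Q1=[P1] Q2=[]
t=2-4: P2@Q0 runs 2, rem=7, quantum used, demote→Q1. Q0=[P3,P4] Q1=[P1,P2] Q2=[]
t=4-5: P3@Q0 runs 1, rem=7, I/O yield, promote→Q0. Q0=[P4,P3] Q1=[P1,P2] Q2=[]
t=5-7: P4@Q0 runs 2, rem=4, quantum used, demote→Q1. Q0=[P3] Q1=[P1,P2,P4] Q2=[]
t=7-8: P3@Q0 runs 1, rem=6, I/O yield, promote→Q0. Q0=[P3] Q1=[P1,P2,P4] Q2=[]
t=8-9: P3@Q0 runs 1, rem=5, I/O yield, promote→Q0. Q0=[P3] Q1=[P1,P2,P4] Q2=[]
t=9-10: P3@Q0 runs 1, rem=4, I/O yield, promote→Q0. Q0=[P3] Q1=[P1,P2,P4] Q2=[]
t=10-11: P3@Q0 runs 1, rem=3, I/O yield, promote→Q0. Q0=[P3] Q1=[P1,P2,P4] Q2=[]
t=11-12: P3@Q0 runs 1, rem=2, I/O yield, promote→Q0. Q0=[P3] Q1=[P1,P2,P4] Q2=[]
t=12-13: P3@Q0 runs 1, rem=1, I/O yield, promote→Q0. Q0=[P3] Q1=[P1,P2,P4] Q2=[]
t=13-14: P3@Q0 runs 1, rem=0, completes. Q0=[] Q1=[P1,P2,P4] Q2=[]
t=14-17: P1@Q1 runs 3, rem=4, I/O yield, promote→Q0. Q0=[P1] Q1=[P2,P4] Q2=[]
t=17-19: P1@Q0 runs 2, rem=2, quantum used, demote→Q1. Q0=[] Q1=[P2,P4,P1] Q2=[]
t=19-23: P2@Q1 runs 4, rem=3, quantum used, demote→Q2. Q0=[] Q1=[P4,P1] Q2=[P2]
t=23-27: P4@Q1 runs 4, rem=0, completes. Q0=[] Q1=[P1] Q2=[P2]
t=27-29: P1@Q1 runs 2, rem=0, completes. Q0=[] Q1=[] Q2=[P2]
t=29-32: P2@Q2 runs 3, rem=0, completes. Q0=[] Q1=[] Q2=[]

Answer: P3,P4,P1,P2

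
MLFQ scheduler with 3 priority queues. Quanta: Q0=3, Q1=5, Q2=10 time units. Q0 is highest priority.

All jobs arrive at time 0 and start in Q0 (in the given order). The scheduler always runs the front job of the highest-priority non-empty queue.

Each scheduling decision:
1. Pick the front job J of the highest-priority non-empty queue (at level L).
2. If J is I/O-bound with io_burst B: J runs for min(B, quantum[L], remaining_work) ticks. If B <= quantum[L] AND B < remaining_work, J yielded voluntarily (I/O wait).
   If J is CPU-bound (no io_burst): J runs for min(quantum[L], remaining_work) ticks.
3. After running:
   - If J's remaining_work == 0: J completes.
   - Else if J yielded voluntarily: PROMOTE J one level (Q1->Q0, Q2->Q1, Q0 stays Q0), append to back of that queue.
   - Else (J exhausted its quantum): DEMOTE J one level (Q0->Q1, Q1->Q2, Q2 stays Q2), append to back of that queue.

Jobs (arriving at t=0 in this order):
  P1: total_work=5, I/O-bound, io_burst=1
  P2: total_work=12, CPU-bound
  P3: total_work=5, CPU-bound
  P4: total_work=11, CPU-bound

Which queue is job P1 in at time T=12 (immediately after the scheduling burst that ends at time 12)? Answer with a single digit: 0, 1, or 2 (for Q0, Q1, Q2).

Answer: 0

Derivation:
t=0-1: P1@Q0 runs 1, rem=4, I/O yield, promote→Q0. Q0=[P2,P3,P4,P1] Q1=[] Q2=[]
t=1-4: P2@Q0 runs 3, rem=9, quantum used, demote→Q1. Q0=[P3,P4,P1] Q1=[P2] Q2=[]
t=4-7: P3@Q0 runs 3, rem=2, quantum used, demote→Q1. Q0=[P4,P1] Q1=[P2,P3] Q2=[]
t=7-10: P4@Q0 runs 3, rem=8, quantum used, demote→Q1. Q0=[P1] Q1=[P2,P3,P4] Q2=[]
t=10-11: P1@Q0 runs 1, rem=3, I/O yield, promote→Q0. Q0=[P1] Q1=[P2,P3,P4] Q2=[]
t=11-12: P1@Q0 runs 1, rem=2, I/O yield, promote→Q0. Q0=[P1] Q1=[P2,P3,P4] Q2=[]
t=12-13: P1@Q0 runs 1, rem=1, I/O yield, promote→Q0. Q0=[P1] Q1=[P2,P3,P4] Q2=[]
t=13-14: P1@Q0 runs 1, rem=0, completes. Q0=[] Q1=[P2,P3,P4] Q2=[]
t=14-19: P2@Q1 runs 5, rem=4, quantum used, demote→Q2. Q0=[] Q1=[P3,P4] Q2=[P2]
t=19-21: P3@Q1 runs 2, rem=0, completes. Q0=[] Q1=[P4] Q2=[P2]
t=21-26: P4@Q1 runs 5, rem=3, quantum used, demote→Q2. Q0=[] Q1=[] Q2=[P2,P4]
t=26-30: P2@Q2 runs 4, rem=0, completes. Q0=[] Q1=[] Q2=[P4]
t=30-33: P4@Q2 runs 3, rem=0, completes. Q0=[] Q1=[] Q2=[]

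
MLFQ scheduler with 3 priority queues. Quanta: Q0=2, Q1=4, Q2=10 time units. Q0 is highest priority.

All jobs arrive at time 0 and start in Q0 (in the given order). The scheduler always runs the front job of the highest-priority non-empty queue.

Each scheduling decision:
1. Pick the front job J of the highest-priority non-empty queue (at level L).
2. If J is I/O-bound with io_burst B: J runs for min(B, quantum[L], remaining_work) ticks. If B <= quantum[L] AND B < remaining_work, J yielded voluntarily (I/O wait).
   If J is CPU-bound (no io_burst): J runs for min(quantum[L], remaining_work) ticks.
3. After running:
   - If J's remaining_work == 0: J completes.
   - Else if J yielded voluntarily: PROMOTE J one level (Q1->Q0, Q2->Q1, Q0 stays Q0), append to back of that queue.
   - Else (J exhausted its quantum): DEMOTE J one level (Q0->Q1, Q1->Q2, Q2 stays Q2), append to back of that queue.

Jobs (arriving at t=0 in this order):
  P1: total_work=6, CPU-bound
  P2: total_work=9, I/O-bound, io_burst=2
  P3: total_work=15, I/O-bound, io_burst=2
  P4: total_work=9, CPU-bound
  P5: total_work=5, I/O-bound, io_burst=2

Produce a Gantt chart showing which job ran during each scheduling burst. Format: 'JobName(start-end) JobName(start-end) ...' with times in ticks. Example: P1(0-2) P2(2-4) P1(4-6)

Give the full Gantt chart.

Answer: P1(0-2) P2(2-4) P3(4-6) P4(6-8) P5(8-10) P2(10-12) P3(12-14) P5(14-16) P2(16-18) P3(18-20) P5(20-21) P2(21-23) P3(23-25) P2(25-26) P3(26-28) P3(28-30) P3(30-32) P3(32-33) P1(33-37) P4(37-41) P4(41-44)

Derivation:
t=0-2: P1@Q0 runs 2, rem=4, quantum used, demote→Q1. Q0=[P2,P3,P4,P5] Q1=[P1] Q2=[]
t=2-4: P2@Q0 runs 2, rem=7, I/O yield, promote→Q0. Q0=[P3,P4,P5,P2] Q1=[P1] Q2=[]
t=4-6: P3@Q0 runs 2, rem=13, I/O yield, promote→Q0. Q0=[P4,P5,P2,P3] Q1=[P1] Q2=[]
t=6-8: P4@Q0 runs 2, rem=7, quantum used, demote→Q1. Q0=[P5,P2,P3] Q1=[P1,P4] Q2=[]
t=8-10: P5@Q0 runs 2, rem=3, I/O yield, promote→Q0. Q0=[P2,P3,P5] Q1=[P1,P4] Q2=[]
t=10-12: P2@Q0 runs 2, rem=5, I/O yield, promote→Q0. Q0=[P3,P5,P2] Q1=[P1,P4] Q2=[]
t=12-14: P3@Q0 runs 2, rem=11, I/O yield, promote→Q0. Q0=[P5,P2,P3] Q1=[P1,P4] Q2=[]
t=14-16: P5@Q0 runs 2, rem=1, I/O yield, promote→Q0. Q0=[P2,P3,P5] Q1=[P1,P4] Q2=[]
t=16-18: P2@Q0 runs 2, rem=3, I/O yield, promote→Q0. Q0=[P3,P5,P2] Q1=[P1,P4] Q2=[]
t=18-20: P3@Q0 runs 2, rem=9, I/O yield, promote→Q0. Q0=[P5,P2,P3] Q1=[P1,P4] Q2=[]
t=20-21: P5@Q0 runs 1, rem=0, completes. Q0=[P2,P3] Q1=[P1,P4] Q2=[]
t=21-23: P2@Q0 runs 2, rem=1, I/O yield, promote→Q0. Q0=[P3,P2] Q1=[P1,P4] Q2=[]
t=23-25: P3@Q0 runs 2, rem=7, I/O yield, promote→Q0. Q0=[P2,P3] Q1=[P1,P4] Q2=[]
t=25-26: P2@Q0 runs 1, rem=0, completes. Q0=[P3] Q1=[P1,P4] Q2=[]
t=26-28: P3@Q0 runs 2, rem=5, I/O yield, promote→Q0. Q0=[P3] Q1=[P1,P4] Q2=[]
t=28-30: P3@Q0 runs 2, rem=3, I/O yield, promote→Q0. Q0=[P3] Q1=[P1,P4] Q2=[]
t=30-32: P3@Q0 runs 2, rem=1, I/O yield, promote→Q0. Q0=[P3] Q1=[P1,P4] Q2=[]
t=32-33: P3@Q0 runs 1, rem=0, completes. Q0=[] Q1=[P1,P4] Q2=[]
t=33-37: P1@Q1 runs 4, rem=0, completes. Q0=[] Q1=[P4] Q2=[]
t=37-41: P4@Q1 runs 4, rem=3, quantum used, demote→Q2. Q0=[] Q1=[] Q2=[P4]
t=41-44: P4@Q2 runs 3, rem=0, completes. Q0=[] Q1=[] Q2=[]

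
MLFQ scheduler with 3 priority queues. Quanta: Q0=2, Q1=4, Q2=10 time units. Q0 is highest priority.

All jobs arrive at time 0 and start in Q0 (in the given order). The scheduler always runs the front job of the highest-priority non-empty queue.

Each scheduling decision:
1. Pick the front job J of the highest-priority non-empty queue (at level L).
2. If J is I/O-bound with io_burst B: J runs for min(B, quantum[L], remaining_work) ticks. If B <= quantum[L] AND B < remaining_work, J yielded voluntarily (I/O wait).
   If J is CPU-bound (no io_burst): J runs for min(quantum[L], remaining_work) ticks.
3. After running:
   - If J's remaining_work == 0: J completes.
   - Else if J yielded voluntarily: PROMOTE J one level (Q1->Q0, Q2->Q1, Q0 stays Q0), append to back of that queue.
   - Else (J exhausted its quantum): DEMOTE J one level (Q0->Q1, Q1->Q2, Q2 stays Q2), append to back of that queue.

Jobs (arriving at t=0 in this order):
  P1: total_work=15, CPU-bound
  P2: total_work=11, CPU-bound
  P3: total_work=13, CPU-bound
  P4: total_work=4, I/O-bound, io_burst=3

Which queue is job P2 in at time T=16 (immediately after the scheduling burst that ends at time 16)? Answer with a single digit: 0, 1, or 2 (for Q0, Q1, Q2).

t=0-2: P1@Q0 runs 2, rem=13, quantum used, demote→Q1. Q0=[P2,P3,P4] Q1=[P1] Q2=[]
t=2-4: P2@Q0 runs 2, rem=9, quantum used, demote→Q1. Q0=[P3,P4] Q1=[P1,P2] Q2=[]
t=4-6: P3@Q0 runs 2, rem=11, quantum used, demote→Q1. Q0=[P4] Q1=[P1,P2,P3] Q2=[]
t=6-8: P4@Q0 runs 2, rem=2, quantum used, demote→Q1. Q0=[] Q1=[P1,P2,P3,P4] Q2=[]
t=8-12: P1@Q1 runs 4, rem=9, quantum used, demote→Q2. Q0=[] Q1=[P2,P3,P4] Q2=[P1]
t=12-16: P2@Q1 runs 4, rem=5, quantum used, demote→Q2. Q0=[] Q1=[P3,P4] Q2=[P1,P2]
t=16-20: P3@Q1 runs 4, rem=7, quantum used, demote→Q2. Q0=[] Q1=[P4] Q2=[P1,P2,P3]
t=20-22: P4@Q1 runs 2, rem=0, completes. Q0=[] Q1=[] Q2=[P1,P2,P3]
t=22-31: P1@Q2 runs 9, rem=0, completes. Q0=[] Q1=[] Q2=[P2,P3]
t=31-36: P2@Q2 runs 5, rem=0, completes. Q0=[] Q1=[] Q2=[P3]
t=36-43: P3@Q2 runs 7, rem=0, completes. Q0=[] Q1=[] Q2=[]

Answer: 2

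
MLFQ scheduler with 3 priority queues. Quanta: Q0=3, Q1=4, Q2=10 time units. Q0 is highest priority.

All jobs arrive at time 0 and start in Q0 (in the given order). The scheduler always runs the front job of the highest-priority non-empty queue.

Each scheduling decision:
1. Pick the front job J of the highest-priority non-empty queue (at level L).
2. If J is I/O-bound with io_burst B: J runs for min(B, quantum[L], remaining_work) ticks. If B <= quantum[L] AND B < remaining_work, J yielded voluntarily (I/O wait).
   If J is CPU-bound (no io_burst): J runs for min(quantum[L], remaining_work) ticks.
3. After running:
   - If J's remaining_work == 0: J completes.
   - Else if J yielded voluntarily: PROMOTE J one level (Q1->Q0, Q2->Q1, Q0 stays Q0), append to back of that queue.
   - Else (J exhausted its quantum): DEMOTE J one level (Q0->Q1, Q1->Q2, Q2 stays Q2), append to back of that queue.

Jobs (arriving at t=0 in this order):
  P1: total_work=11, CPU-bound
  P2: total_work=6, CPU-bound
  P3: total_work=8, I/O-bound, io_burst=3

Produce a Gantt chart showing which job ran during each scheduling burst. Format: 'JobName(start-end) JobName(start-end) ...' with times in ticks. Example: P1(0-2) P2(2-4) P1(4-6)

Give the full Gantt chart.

Answer: P1(0-3) P2(3-6) P3(6-9) P3(9-12) P3(12-14) P1(14-18) P2(18-21) P1(21-25)

Derivation:
t=0-3: P1@Q0 runs 3, rem=8, quantum used, demote→Q1. Q0=[P2,P3] Q1=[P1] Q2=[]
t=3-6: P2@Q0 runs 3, rem=3, quantum used, demote→Q1. Q0=[P3] Q1=[P1,P2] Q2=[]
t=6-9: P3@Q0 runs 3, rem=5, I/O yield, promote→Q0. Q0=[P3] Q1=[P1,P2] Q2=[]
t=9-12: P3@Q0 runs 3, rem=2, I/O yield, promote→Q0. Q0=[P3] Q1=[P1,P2] Q2=[]
t=12-14: P3@Q0 runs 2, rem=0, completes. Q0=[] Q1=[P1,P2] Q2=[]
t=14-18: P1@Q1 runs 4, rem=4, quantum used, demote→Q2. Q0=[] Q1=[P2] Q2=[P1]
t=18-21: P2@Q1 runs 3, rem=0, completes. Q0=[] Q1=[] Q2=[P1]
t=21-25: P1@Q2 runs 4, rem=0, completes. Q0=[] Q1=[] Q2=[]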